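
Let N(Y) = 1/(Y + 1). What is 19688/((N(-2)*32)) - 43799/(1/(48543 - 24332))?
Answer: -4241672817/4 ≈ -1.0604e+9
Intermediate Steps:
N(Y) = 1/(1 + Y)
19688/((N(-2)*32)) - 43799/(1/(48543 - 24332)) = 19688/((32/(1 - 2))) - 43799/(1/(48543 - 24332)) = 19688/((32/(-1))) - 43799/(1/24211) = 19688/((-1*32)) - 43799/1/24211 = 19688/(-32) - 43799*24211 = 19688*(-1/32) - 1060417589 = -2461/4 - 1060417589 = -4241672817/4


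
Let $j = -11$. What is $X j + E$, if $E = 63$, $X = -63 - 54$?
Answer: $1350$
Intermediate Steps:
$X = -117$ ($X = -63 - 54 = -117$)
$X j + E = \left(-117\right) \left(-11\right) + 63 = 1287 + 63 = 1350$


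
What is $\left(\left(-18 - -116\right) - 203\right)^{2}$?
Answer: $11025$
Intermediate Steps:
$\left(\left(-18 - -116\right) - 203\right)^{2} = \left(\left(-18 + 116\right) - 203\right)^{2} = \left(98 - 203\right)^{2} = \left(-105\right)^{2} = 11025$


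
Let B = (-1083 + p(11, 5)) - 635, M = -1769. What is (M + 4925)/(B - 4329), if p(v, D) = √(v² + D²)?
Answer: -19084332/36566063 - 3156*√146/36566063 ≈ -0.52296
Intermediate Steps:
p(v, D) = √(D² + v²)
B = -1718 + √146 (B = (-1083 + √(5² + 11²)) - 635 = (-1083 + √(25 + 121)) - 635 = (-1083 + √146) - 635 = -1718 + √146 ≈ -1705.9)
(M + 4925)/(B - 4329) = (-1769 + 4925)/((-1718 + √146) - 4329) = 3156/(-6047 + √146)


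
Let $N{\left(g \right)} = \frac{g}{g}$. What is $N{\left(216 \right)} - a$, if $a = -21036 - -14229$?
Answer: $6808$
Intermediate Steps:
$a = -6807$ ($a = -21036 + 14229 = -6807$)
$N{\left(g \right)} = 1$
$N{\left(216 \right)} - a = 1 - -6807 = 1 + 6807 = 6808$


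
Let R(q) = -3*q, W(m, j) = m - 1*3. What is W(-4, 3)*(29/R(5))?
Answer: 203/15 ≈ 13.533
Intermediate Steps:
W(m, j) = -3 + m (W(m, j) = m - 3 = -3 + m)
W(-4, 3)*(29/R(5)) = (-3 - 4)*(29/((-3*5))) = -203/(-15) = -203*(-1)/15 = -7*(-29/15) = 203/15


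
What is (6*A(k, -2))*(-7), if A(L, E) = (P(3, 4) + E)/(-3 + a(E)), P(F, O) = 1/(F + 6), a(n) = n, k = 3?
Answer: -238/15 ≈ -15.867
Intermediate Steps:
P(F, O) = 1/(6 + F)
A(L, E) = (⅑ + E)/(-3 + E) (A(L, E) = (1/(6 + 3) + E)/(-3 + E) = (1/9 + E)/(-3 + E) = (⅑ + E)/(-3 + E))
(6*A(k, -2))*(-7) = (6*((⅑ - 2)/(-3 - 2)))*(-7) = (6*(-17/9/(-5)))*(-7) = (6*(-⅕*(-17/9)))*(-7) = (6*(17/45))*(-7) = (34/15)*(-7) = -238/15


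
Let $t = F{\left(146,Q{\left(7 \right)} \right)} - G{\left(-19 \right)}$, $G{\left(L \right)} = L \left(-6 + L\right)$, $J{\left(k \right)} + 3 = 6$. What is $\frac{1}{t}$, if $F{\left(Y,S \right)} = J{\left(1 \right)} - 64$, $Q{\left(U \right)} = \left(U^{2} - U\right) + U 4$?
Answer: $- \frac{1}{536} \approx -0.0018657$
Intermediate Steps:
$J{\left(k \right)} = 3$ ($J{\left(k \right)} = -3 + 6 = 3$)
$Q{\left(U \right)} = U^{2} + 3 U$ ($Q{\left(U \right)} = \left(U^{2} - U\right) + 4 U = U^{2} + 3 U$)
$F{\left(Y,S \right)} = -61$ ($F{\left(Y,S \right)} = 3 - 64 = -61$)
$t = -536$ ($t = -61 - - 19 \left(-6 - 19\right) = -61 - \left(-19\right) \left(-25\right) = -61 - 475 = -536$)
$\frac{1}{t} = \frac{1}{-536} = - \frac{1}{536}$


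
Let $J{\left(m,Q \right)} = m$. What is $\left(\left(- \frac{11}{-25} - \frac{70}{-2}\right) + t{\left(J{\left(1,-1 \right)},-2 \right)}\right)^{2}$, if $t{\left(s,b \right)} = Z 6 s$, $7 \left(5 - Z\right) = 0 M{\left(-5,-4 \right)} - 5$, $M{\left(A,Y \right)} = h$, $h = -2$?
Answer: $\frac{148888804}{30625} \approx 4861.7$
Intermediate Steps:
$M{\left(A,Y \right)} = -2$
$Z = \frac{40}{7}$ ($Z = 5 - \frac{0 \left(-2\right) - 5}{7} = 5 - \frac{0 - 5}{7} = 5 - - \frac{5}{7} = 5 + \frac{5}{7} = \frac{40}{7} \approx 5.7143$)
$t{\left(s,b \right)} = \frac{240 s}{7}$ ($t{\left(s,b \right)} = \frac{40}{7} \cdot 6 s = \frac{240 s}{7}$)
$\left(\left(- \frac{11}{-25} - \frac{70}{-2}\right) + t{\left(J{\left(1,-1 \right)},-2 \right)}\right)^{2} = \left(\left(- \frac{11}{-25} - \frac{70}{-2}\right) + \frac{240}{7} \cdot 1\right)^{2} = \left(\left(\left(-11\right) \left(- \frac{1}{25}\right) - -35\right) + \frac{240}{7}\right)^{2} = \left(\left(\frac{11}{25} + 35\right) + \frac{240}{7}\right)^{2} = \left(\frac{886}{25} + \frac{240}{7}\right)^{2} = \left(\frac{12202}{175}\right)^{2} = \frac{148888804}{30625}$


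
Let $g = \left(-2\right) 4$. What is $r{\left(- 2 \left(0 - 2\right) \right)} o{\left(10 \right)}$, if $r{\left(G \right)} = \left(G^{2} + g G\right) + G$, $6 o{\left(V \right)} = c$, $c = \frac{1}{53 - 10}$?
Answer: $- \frac{2}{43} \approx -0.046512$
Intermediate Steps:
$g = -8$
$c = \frac{1}{43} \approx 0.023256$
$o{\left(V \right)} = \frac{1}{258}$ ($o{\left(V \right)} = \frac{1}{6} \cdot \frac{1}{43} = \frac{1}{258}$)
$r{\left(G \right)} = G^{2} - 7 G$ ($r{\left(G \right)} = \left(G^{2} - 8 G\right) + G = G^{2} - 7 G$)
$r{\left(- 2 \left(0 - 2\right) \right)} o{\left(10 \right)} = - 2 \left(0 - 2\right) \left(-7 - 2 \left(0 - 2\right)\right) \frac{1}{258} = \left(-2\right) \left(-2\right) \left(-7 - -4\right) \frac{1}{258} = 4 \left(-7 + 4\right) \frac{1}{258} = 4 \left(-3\right) \frac{1}{258} = \left(-12\right) \frac{1}{258} = - \frac{2}{43}$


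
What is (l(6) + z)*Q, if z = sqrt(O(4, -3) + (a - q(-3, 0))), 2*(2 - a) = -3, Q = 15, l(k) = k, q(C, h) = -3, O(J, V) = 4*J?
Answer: 90 + 45*sqrt(10)/2 ≈ 161.15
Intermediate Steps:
a = 7/2 (a = 2 - 1/2*(-3) = 2 + 3/2 = 7/2 ≈ 3.5000)
z = 3*sqrt(10)/2 (z = sqrt(4*4 + (7/2 - 1*(-3))) = sqrt(16 + (7/2 + 3)) = sqrt(16 + 13/2) = sqrt(45/2) = 3*sqrt(10)/2 ≈ 4.7434)
(l(6) + z)*Q = (6 + 3*sqrt(10)/2)*15 = 90 + 45*sqrt(10)/2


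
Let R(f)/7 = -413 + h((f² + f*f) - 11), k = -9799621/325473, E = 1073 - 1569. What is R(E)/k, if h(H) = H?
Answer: -86156608776/753817 ≈ -1.1429e+5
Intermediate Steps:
E = -496
k = -9799621/325473 (k = -9799621*1/325473 = -9799621/325473 ≈ -30.109)
R(f) = -2968 + 14*f² (R(f) = 7*(-413 + ((f² + f*f) - 11)) = 7*(-413 + ((f² + f²) - 11)) = 7*(-413 + (2*f² - 11)) = 7*(-413 + (-11 + 2*f²)) = 7*(-424 + 2*f²) = -2968 + 14*f²)
R(E)/k = (-2968 + 14*(-496)²)/(-9799621/325473) = (-2968 + 14*246016)*(-325473/9799621) = (-2968 + 3444224)*(-325473/9799621) = 3441256*(-325473/9799621) = -86156608776/753817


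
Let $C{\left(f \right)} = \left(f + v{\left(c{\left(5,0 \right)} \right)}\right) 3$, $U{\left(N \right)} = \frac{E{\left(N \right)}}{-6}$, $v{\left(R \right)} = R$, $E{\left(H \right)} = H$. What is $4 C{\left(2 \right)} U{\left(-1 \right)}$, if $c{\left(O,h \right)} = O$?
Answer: $14$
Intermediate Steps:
$U{\left(N \right)} = - \frac{N}{6}$ ($U{\left(N \right)} = \frac{N}{-6} = N \left(- \frac{1}{6}\right) = - \frac{N}{6}$)
$C{\left(f \right)} = 15 + 3 f$ ($C{\left(f \right)} = \left(f + 5\right) 3 = \left(5 + f\right) 3 = 15 + 3 f$)
$4 C{\left(2 \right)} U{\left(-1 \right)} = 4 \left(15 + 3 \cdot 2\right) \left(\left(- \frac{1}{6}\right) \left(-1\right)\right) = 4 \left(15 + 6\right) \frac{1}{6} = 4 \cdot 21 \cdot \frac{1}{6} = 84 \cdot \frac{1}{6} = 14$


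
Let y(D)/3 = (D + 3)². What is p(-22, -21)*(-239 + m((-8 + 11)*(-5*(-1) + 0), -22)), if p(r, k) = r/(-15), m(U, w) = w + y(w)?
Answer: 6028/5 ≈ 1205.6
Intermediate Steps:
y(D) = 3*(3 + D)² (y(D) = 3*(D + 3)² = 3*(3 + D)²)
m(U, w) = w + 3*(3 + w)²
p(r, k) = -r/15 (p(r, k) = r*(-1/15) = -r/15)
p(-22, -21)*(-239 + m((-8 + 11)*(-5*(-1) + 0), -22)) = (-1/15*(-22))*(-239 + (-22 + 3*(3 - 22)²)) = 22*(-239 + (-22 + 3*(-19)²))/15 = 22*(-239 + (-22 + 3*361))/15 = 22*(-239 + (-22 + 1083))/15 = 22*(-239 + 1061)/15 = (22/15)*822 = 6028/5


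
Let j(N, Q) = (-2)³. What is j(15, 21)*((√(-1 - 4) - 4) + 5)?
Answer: -8 - 8*I*√5 ≈ -8.0 - 17.889*I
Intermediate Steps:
j(N, Q) = -8
j(15, 21)*((√(-1 - 4) - 4) + 5) = -8*((√(-1 - 4) - 4) + 5) = -8*((√(-5) - 4) + 5) = -8*((I*√5 - 4) + 5) = -8*((-4 + I*√5) + 5) = -8*(1 + I*√5) = -8 - 8*I*√5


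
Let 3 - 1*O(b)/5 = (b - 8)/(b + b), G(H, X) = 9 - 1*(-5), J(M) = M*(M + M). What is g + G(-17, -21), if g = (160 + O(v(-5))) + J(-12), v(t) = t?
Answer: 941/2 ≈ 470.50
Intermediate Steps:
J(M) = 2*M² (J(M) = M*(2*M) = 2*M²)
G(H, X) = 14 (G(H, X) = 9 + 5 = 14)
O(b) = 15 - 5*(-8 + b)/(2*b) (O(b) = 15 - 5*(b - 8)/(b + b) = 15 - 5*(-8 + b)/(2*b))
g = 913/2 (g = (160 + (25/2 + 20/(-5))) + 2*(-12)² = (160 + (25/2 + 20*(-⅕))) + 2*144 = (160 + (25/2 - 4)) + 288 = (160 + 17/2) + 288 = 337/2 + 288 = 913/2 ≈ 456.50)
g + G(-17, -21) = 913/2 + 14 = 941/2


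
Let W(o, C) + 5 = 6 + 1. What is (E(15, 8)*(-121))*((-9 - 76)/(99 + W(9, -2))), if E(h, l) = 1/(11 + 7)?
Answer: 10285/1818 ≈ 5.6573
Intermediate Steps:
W(o, C) = 2 (W(o, C) = -5 + (6 + 1) = -5 + 7 = 2)
E(h, l) = 1/18
(E(15, 8)*(-121))*((-9 - 76)/(99 + W(9, -2))) = ((1/18)*(-121))*((-9 - 76)/(99 + 2)) = -(-10285)/(18*101) = -121/18*(-85/101) = 10285/1818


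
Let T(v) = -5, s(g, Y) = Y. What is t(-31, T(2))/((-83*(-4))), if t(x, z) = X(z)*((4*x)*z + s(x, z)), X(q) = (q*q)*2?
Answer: 15375/166 ≈ 92.620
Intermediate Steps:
X(q) = 2*q² (X(q) = q²*2 = 2*q²)
t(x, z) = 2*z²*(z + 4*x*z) (t(x, z) = (2*z²)*((4*x)*z + z) = (2*z²)*(4*x*z + z) = (2*z²)*(z + 4*x*z) = 2*z²*(z + 4*x*z))
t(-31, T(2))/((-83*(-4))) = ((-5)³*(2 + 8*(-31)))/((-83*(-4))) = -125*(2 - 248)/332 = -125*(-246)*(1/332) = 30750*(1/332) = 15375/166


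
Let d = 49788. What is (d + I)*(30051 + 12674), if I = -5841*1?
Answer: 1877635575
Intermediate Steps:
I = -5841
(d + I)*(30051 + 12674) = (49788 - 5841)*(30051 + 12674) = 43947*42725 = 1877635575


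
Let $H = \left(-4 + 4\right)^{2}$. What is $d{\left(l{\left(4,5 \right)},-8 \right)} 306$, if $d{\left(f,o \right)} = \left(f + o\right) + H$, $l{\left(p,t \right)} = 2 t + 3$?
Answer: $1530$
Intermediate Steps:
$H = 0$ ($H = 0^{2} = 0$)
$l{\left(p,t \right)} = 3 + 2 t$
$d{\left(f,o \right)} = f + o$ ($d{\left(f,o \right)} = \left(f + o\right) + 0 = f + o$)
$d{\left(l{\left(4,5 \right)},-8 \right)} 306 = \left(\left(3 + 2 \cdot 5\right) - 8\right) 306 = \left(\left(3 + 10\right) - 8\right) 306 = \left(13 - 8\right) 306 = 5 \cdot 306 = 1530$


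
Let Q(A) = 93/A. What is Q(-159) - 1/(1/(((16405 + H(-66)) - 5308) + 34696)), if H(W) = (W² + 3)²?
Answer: -1009473753/53 ≈ -1.9047e+7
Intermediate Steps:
H(W) = (3 + W²)²
Q(-159) - 1/(1/(((16405 + H(-66)) - 5308) + 34696)) = 93/(-159) - 1/(1/(((16405 + (3 + (-66)²)²) - 5308) + 34696)) = 93*(-1/159) - 1/(1/(((16405 + (3 + 4356)²) - 5308) + 34696)) = -31/53 - 1/(1/(((16405 + 4359²) - 5308) + 34696)) = -31/53 - 1/(1/(((16405 + 19000881) - 5308) + 34696)) = -31/53 - 1/(1/((19017286 - 5308) + 34696)) = -31/53 - 1/(1/(19011978 + 34696)) = -31/53 - 1/(1/19046674) = -31/53 - 1/1/19046674 = -31/53 - 1*19046674 = -31/53 - 19046674 = -1009473753/53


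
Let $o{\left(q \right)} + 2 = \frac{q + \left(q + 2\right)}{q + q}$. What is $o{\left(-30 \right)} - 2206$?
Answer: $- \frac{66211}{30} \approx -2207.0$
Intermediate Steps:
$o{\left(q \right)} = -2 + \frac{2 + 2 q}{2 q}$ ($o{\left(q \right)} = -2 + \frac{q + \left(q + 2\right)}{q + q} = -2 + \frac{q + \left(2 + q\right)}{2 q} = -2 + \left(2 + 2 q\right) \frac{1}{2 q} = -2 + \frac{2 + 2 q}{2 q}$)
$o{\left(-30 \right)} - 2206 = \frac{1 - -30}{-30} - 2206 = - \frac{1 + 30}{30} - 2206 = \left(- \frac{1}{30}\right) 31 - 2206 = - \frac{31}{30} - 2206 = - \frac{66211}{30}$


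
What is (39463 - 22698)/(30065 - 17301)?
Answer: 16765/12764 ≈ 1.3135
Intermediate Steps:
(39463 - 22698)/(30065 - 17301) = 16765/12764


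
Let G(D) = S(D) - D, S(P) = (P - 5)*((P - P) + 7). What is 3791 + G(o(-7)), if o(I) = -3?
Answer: 3738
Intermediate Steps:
S(P) = -35 + 7*P (S(P) = (-5 + P)*(0 + 7) = (-5 + P)*7 = -35 + 7*P)
G(D) = -35 + 6*D (G(D) = (-35 + 7*D) - D = -35 + 6*D)
3791 + G(o(-7)) = 3791 + (-35 + 6*(-3)) = 3791 + (-35 - 18) = 3791 - 53 = 3738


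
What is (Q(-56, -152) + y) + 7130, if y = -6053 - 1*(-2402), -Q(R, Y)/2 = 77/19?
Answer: 65947/19 ≈ 3470.9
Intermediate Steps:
Q(R, Y) = -154/19
y = -3651 (y = -6053 + 2402 = -3651)
(Q(-56, -152) + y) + 7130 = (-154/19 - 3651) + 7130 = -69523/19 + 7130 = 65947/19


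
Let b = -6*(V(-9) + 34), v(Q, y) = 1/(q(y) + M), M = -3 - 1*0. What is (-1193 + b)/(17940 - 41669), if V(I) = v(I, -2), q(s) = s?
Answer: 6979/118645 ≈ 0.058823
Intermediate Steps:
M = -3 (M = -3 + 0 = -3)
v(Q, y) = 1/(-3 + y) (v(Q, y) = 1/(y - 3) = 1/(-3 + y))
V(I) = -⅕ (V(I) = 1/(-3 - 2) = 1/(-5) = -⅕)
b = -1014/5 (b = -6*(-⅕ + 34) = -6*169/5 = -1014/5 ≈ -202.80)
(-1193 + b)/(17940 - 41669) = (-1193 - 1014/5)/(17940 - 41669) = -6979/5/(-23729) = -6979/5*(-1/23729) = 6979/118645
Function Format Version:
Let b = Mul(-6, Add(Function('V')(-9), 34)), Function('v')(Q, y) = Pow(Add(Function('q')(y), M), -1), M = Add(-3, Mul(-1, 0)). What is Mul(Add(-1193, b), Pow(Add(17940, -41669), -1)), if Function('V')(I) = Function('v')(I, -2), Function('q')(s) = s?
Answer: Rational(6979, 118645) ≈ 0.058823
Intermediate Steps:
M = -3 (M = Add(-3, 0) = -3)
Function('v')(Q, y) = Pow(Add(-3, y), -1) (Function('v')(Q, y) = Pow(Add(y, -3), -1) = Pow(Add(-3, y), -1))
Function('V')(I) = Rational(-1, 5) (Function('V')(I) = Pow(Add(-3, -2), -1) = Pow(-5, -1) = Rational(-1, 5))
b = Rational(-1014, 5) (b = Mul(-6, Add(Rational(-1, 5), 34)) = Mul(-6, Rational(169, 5)) = Rational(-1014, 5) ≈ -202.80)
Mul(Add(-1193, b), Pow(Add(17940, -41669), -1)) = Mul(Add(-1193, Rational(-1014, 5)), Pow(Add(17940, -41669), -1)) = Mul(Rational(-6979, 5), Pow(-23729, -1)) = Mul(Rational(-6979, 5), Rational(-1, 23729)) = Rational(6979, 118645)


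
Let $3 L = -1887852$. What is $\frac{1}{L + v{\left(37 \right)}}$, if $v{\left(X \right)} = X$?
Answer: $- \frac{1}{629247} \approx -1.5892 \cdot 10^{-6}$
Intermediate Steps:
$L = -629284$ ($L = \frac{1}{3} \left(-1887852\right) = -629284$)
$\frac{1}{L + v{\left(37 \right)}} = \frac{1}{-629284 + 37} = \frac{1}{-629247} = - \frac{1}{629247}$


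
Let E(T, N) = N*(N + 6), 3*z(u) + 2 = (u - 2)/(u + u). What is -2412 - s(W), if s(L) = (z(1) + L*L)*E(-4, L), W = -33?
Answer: -1943937/2 ≈ -9.7197e+5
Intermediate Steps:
z(u) = -2/3 + (-2 + u)/(6*u) (z(u) = -2/3 + ((u - 2)/(u + u))/3 = -2/3 + ((-2 + u)/((2*u)))/3 = -2/3 + ((-2 + u)*(1/(2*u)))/3 = -2/3 + ((-2 + u)/(2*u))/3 = -2/3 + (-2 + u)/(6*u))
E(T, N) = N*(6 + N)
s(L) = L*(6 + L)*(-5/6 + L**2) (s(L) = ((1/6)*(-2 - 3*1)/1 + L*L)*(L*(6 + L)) = ((1/6)*1*(-2 - 3) + L**2)*(L*(6 + L)) = ((1/6)*1*(-5) + L**2)*(L*(6 + L)) = (-5/6 + L**2)*(L*(6 + L)) = L*(6 + L)*(-5/6 + L**2))
-2412 - s(W) = -2412 - (-33)*(-5 + 6*(-33)**2)*(6 - 33)/6 = -2412 - (-33)*(-5 + 6*1089)*(-27)/6 = -2412 - (-33)*(-5 + 6534)*(-27)/6 = -2412 - (-33)*6529*(-27)/6 = -2412 - 1*1939113/2 = -2412 - 1939113/2 = -1943937/2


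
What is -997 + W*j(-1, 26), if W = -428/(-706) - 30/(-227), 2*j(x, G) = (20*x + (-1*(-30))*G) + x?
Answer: -57436351/80131 ≈ -716.78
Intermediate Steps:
j(x, G) = 15*G + 21*x/2 (j(x, G) = ((20*x + (-1*(-30))*G) + x)/2 = ((20*x + 30*G) + x)/2 = (21*x + 30*G)/2 = 15*G + 21*x/2)
W = 59168/80131 (W = -428*(-1/706) - 30*(-1/227) = 214/353 + 30/227 = 59168/80131 ≈ 0.73839)
-997 + W*j(-1, 26) = -997 + 59168*(15*26 + (21/2)*(-1))/80131 = -997 + 59168*(390 - 21/2)/80131 = -997 + (59168/80131)*(759/2) = -997 + 22454256/80131 = -57436351/80131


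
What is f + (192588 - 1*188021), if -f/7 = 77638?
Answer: -538899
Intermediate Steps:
f = -543466 (f = -7*77638 = -543466)
f + (192588 - 1*188021) = -543466 + (192588 - 1*188021) = -543466 + (192588 - 188021) = -543466 + 4567 = -538899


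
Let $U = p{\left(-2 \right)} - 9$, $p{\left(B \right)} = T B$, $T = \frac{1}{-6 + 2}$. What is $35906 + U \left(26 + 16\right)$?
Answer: $35549$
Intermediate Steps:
$T = - \frac{1}{4}$ ($T = \frac{1}{-4} = - \frac{1}{4} \approx -0.25$)
$p{\left(B \right)} = - \frac{B}{4}$
$U = - \frac{17}{2}$ ($U = \left(- \frac{1}{4}\right) \left(-2\right) - 9 = \frac{1}{2} - 9 = - \frac{17}{2} \approx -8.5$)
$35906 + U \left(26 + 16\right) = 35906 - \frac{17 \left(26 + 16\right)}{2} = 35906 - 357 = 35549$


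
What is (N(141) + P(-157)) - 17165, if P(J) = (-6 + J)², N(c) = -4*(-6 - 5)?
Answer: 9448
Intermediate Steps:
N(c) = 44 (N(c) = -4*(-11) = 44)
(N(141) + P(-157)) - 17165 = (44 + (-6 - 157)²) - 17165 = (44 + (-163)²) - 17165 = (44 + 26569) - 17165 = 26613 - 17165 = 9448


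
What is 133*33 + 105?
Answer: 4494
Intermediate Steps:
133*33 + 105 = 4389 + 105 = 4494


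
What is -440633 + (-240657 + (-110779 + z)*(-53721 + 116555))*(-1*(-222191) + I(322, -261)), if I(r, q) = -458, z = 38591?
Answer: -1005803383031750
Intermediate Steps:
-440633 + (-240657 + (-110779 + z)*(-53721 + 116555))*(-1*(-222191) + I(322, -261)) = -440633 + (-240657 + (-110779 + 38591)*(-53721 + 116555))*(-1*(-222191) - 458) = -440633 + (-240657 - 72188*62834)*(222191 - 458) = -440633 + (-240657 - 4535860792)*221733 = -440633 - 4536101449*221733 = -440633 - 1005803382591117 = -1005803383031750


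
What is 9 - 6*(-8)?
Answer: 57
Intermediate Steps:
9 - 6*(-8) = 9 + 48 = 57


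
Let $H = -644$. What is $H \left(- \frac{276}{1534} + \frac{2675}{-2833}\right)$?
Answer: $\frac{1573085276}{2172911} \approx 723.95$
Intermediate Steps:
$H \left(- \frac{276}{1534} + \frac{2675}{-2833}\right) = - 644 \left(- \frac{276}{1534} + \frac{2675}{-2833}\right) = - 644 \left(\left(-276\right) \frac{1}{1534} + 2675 \left(- \frac{1}{2833}\right)\right) = - 644 \left(- \frac{138}{767} - \frac{2675}{2833}\right) = \left(-644\right) \left(- \frac{2442679}{2172911}\right) = \frac{1573085276}{2172911}$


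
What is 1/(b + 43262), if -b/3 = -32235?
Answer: 1/139967 ≈ 7.1445e-6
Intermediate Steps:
b = 96705 (b = -3*(-32235) = 96705)
1/(b + 43262) = 1/(96705 + 43262) = 1/139967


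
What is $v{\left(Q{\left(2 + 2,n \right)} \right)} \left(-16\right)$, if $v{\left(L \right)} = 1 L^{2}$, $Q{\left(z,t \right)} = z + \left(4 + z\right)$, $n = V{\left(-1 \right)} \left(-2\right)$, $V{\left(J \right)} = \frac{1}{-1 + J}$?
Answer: $-2304$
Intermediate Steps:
$n = 1$ ($n = \frac{1}{-1 - 1} \left(-2\right) = \frac{1}{-2} \left(-2\right) = \left(- \frac{1}{2}\right) \left(-2\right) = 1$)
$Q{\left(z,t \right)} = 4 + 2 z$
$v{\left(L \right)} = L^{2}$
$v{\left(Q{\left(2 + 2,n \right)} \right)} \left(-16\right) = \left(4 + 2 \left(2 + 2\right)\right)^{2} \left(-16\right) = \left(4 + 2 \cdot 4\right)^{2} \left(-16\right) = \left(4 + 8\right)^{2} \left(-16\right) = 12^{2} \left(-16\right) = 144 \left(-16\right) = -2304$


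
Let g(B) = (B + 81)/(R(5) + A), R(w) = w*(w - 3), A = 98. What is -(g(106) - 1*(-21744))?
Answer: -2348539/108 ≈ -21746.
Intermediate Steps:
R(w) = w*(-3 + w)
g(B) = ¾ + B/108 (g(B) = (B + 81)/(5*(-3 + 5) + 98) = (81 + B)/(5*2 + 98) = (81 + B)/(10 + 98) = (81 + B)/108 = (81 + B)*(1/108) = ¾ + B/108)
-(g(106) - 1*(-21744)) = -((¾ + (1/108)*106) - 1*(-21744)) = -((¾ + 53/54) + 21744) = -(187/108 + 21744) = -1*2348539/108 = -2348539/108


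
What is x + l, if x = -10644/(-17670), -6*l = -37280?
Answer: 54900122/8835 ≈ 6213.9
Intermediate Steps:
l = 18640/3 (l = -⅙*(-37280) = 18640/3 ≈ 6213.3)
x = 1774/2945 (x = -10644*(-1/17670) = 1774/2945 ≈ 0.60238)
x + l = 1774/2945 + 18640/3 = 54900122/8835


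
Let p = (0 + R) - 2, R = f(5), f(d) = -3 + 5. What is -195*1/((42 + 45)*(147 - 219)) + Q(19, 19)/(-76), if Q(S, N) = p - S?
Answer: 587/2088 ≈ 0.28113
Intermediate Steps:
f(d) = 2
R = 2
p = 0 (p = (0 + 2) - 2 = 2 - 2 = 0)
Q(S, N) = -S (Q(S, N) = 0 - S = -S)
-195*1/((42 + 45)*(147 - 219)) + Q(19, 19)/(-76) = -195*1/((42 + 45)*(147 - 219)) - 1*19/(-76) = -195/((-72*87)) - 19*(-1/76) = -195/(-6264) + 1/4 = -195*(-1/6264) + 1/4 = 65/2088 + 1/4 = 587/2088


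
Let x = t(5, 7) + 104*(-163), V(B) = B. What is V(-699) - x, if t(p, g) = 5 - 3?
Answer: 16251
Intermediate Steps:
t(p, g) = 2
x = -16950 (x = 2 + 104*(-163) = 2 - 16952 = -16950)
V(-699) - x = -699 - 1*(-16950) = -699 + 16950 = 16251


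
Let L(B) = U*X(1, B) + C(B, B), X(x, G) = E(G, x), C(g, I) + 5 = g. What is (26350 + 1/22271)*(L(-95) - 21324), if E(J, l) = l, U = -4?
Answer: -12574825755228/22271 ≈ -5.6463e+8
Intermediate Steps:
C(g, I) = -5 + g
X(x, G) = x
L(B) = -9 + B (L(B) = -4*1 + (-5 + B) = -4 + (-5 + B) = -9 + B)
(26350 + 1/22271)*(L(-95) - 21324) = (26350 + 1/22271)*((-9 - 95) - 21324) = (26350 + 1/22271)*(-104 - 21324) = (586840851/22271)*(-21428) = -12574825755228/22271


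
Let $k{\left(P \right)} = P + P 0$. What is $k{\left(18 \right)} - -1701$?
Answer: $1719$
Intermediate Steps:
$k{\left(P \right)} = P$ ($k{\left(P \right)} = P + 0 = P$)
$k{\left(18 \right)} - -1701 = 18 - -1701 = 18 + 1701 = 1719$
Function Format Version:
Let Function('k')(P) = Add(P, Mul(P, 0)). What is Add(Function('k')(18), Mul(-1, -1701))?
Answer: 1719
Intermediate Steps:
Function('k')(P) = P (Function('k')(P) = Add(P, 0) = P)
Add(Function('k')(18), Mul(-1, -1701)) = Add(18, Mul(-1, -1701)) = Add(18, 1701) = 1719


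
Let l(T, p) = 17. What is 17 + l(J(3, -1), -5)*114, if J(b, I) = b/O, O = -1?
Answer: 1955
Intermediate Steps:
J(b, I) = -b (J(b, I) = b/(-1) = b*(-1) = -b)
17 + l(J(3, -1), -5)*114 = 17 + 17*114 = 17 + 1938 = 1955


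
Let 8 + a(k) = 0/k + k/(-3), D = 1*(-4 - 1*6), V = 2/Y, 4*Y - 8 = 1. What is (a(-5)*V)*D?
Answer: 1520/27 ≈ 56.296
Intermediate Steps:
Y = 9/4 (Y = 2 + (1/4)*1 = 2 + 1/4 = 9/4 ≈ 2.2500)
V = 8/9 (V = 2/(9/4) = (4/9)*2 = 8/9 ≈ 0.88889)
D = -10 (D = 1*(-4 - 6) = 1*(-10) = -10)
a(k) = -8 - k/3 (a(k) = -8 + (0/k + k/(-3)) = -8 + (0 + k*(-1/3)) = -8 + (0 - k/3) = -8 - k/3)
(a(-5)*V)*D = ((-8 - 1/3*(-5))*(8/9))*(-10) = ((-8 + 5/3)*(8/9))*(-10) = -19/3*8/9*(-10) = -152/27*(-10) = 1520/27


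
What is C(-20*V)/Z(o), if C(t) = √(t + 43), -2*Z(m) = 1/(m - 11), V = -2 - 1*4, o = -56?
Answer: 134*√163 ≈ 1710.8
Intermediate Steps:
V = -6 (V = -2 - 4 = -6)
Z(m) = -1/(2*(-11 + m)) (Z(m) = -1/(2*(m - 11)) = -1/(2*(-11 + m)))
C(t) = √(43 + t)
C(-20*V)/Z(o) = √(43 - 20*(-6))/((-1/(-22 + 2*(-56)))) = √(43 + 120)/((-1/(-22 - 112))) = √163/((-1/(-134))) = √163/((-1*(-1/134))) = √163/(1/134) = √163*134 = 134*√163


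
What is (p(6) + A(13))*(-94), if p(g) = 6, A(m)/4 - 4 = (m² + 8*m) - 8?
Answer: -101708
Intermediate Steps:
A(m) = -16 + 4*m² + 32*m (A(m) = 16 + 4*((m² + 8*m) - 8) = 16 + 4*(-8 + m² + 8*m) = 16 + (-32 + 4*m² + 32*m) = -16 + 4*m² + 32*m)
(p(6) + A(13))*(-94) = (6 + (-16 + 4*13² + 32*13))*(-94) = (6 + (-16 + 4*169 + 416))*(-94) = (6 + (-16 + 676 + 416))*(-94) = (6 + 1076)*(-94) = 1082*(-94) = -101708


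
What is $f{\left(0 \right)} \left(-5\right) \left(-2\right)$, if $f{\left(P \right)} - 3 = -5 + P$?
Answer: $-20$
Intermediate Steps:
$f{\left(P \right)} = -2 + P$ ($f{\left(P \right)} = 3 + \left(-5 + P\right) = -2 + P$)
$f{\left(0 \right)} \left(-5\right) \left(-2\right) = \left(-2 + 0\right) \left(-5\right) \left(-2\right) = \left(-2\right) \left(-5\right) \left(-2\right) = 10 \left(-2\right) = -20$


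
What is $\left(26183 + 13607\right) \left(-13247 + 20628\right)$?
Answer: $293689990$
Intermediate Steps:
$\left(26183 + 13607\right) \left(-13247 + 20628\right) = 39790 \cdot 7381 = 293689990$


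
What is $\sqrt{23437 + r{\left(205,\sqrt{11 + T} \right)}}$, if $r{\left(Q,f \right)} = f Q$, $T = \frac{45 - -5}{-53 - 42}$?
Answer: $\frac{\sqrt{8460757 + 3895 \sqrt{3781}}}{19} \approx 155.24$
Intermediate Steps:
$T = - \frac{10}{19}$ ($T = \frac{45 + 5}{-95} = 50 \left(- \frac{1}{95}\right) = - \frac{10}{19} \approx -0.52632$)
$r{\left(Q,f \right)} = Q f$
$\sqrt{23437 + r{\left(205,\sqrt{11 + T} \right)}} = \sqrt{23437 + 205 \sqrt{11 - \frac{10}{19}}} = \sqrt{23437 + 205 \sqrt{\frac{199}{19}}} = \sqrt{23437 + 205 \frac{\sqrt{3781}}{19}} = \sqrt{23437 + \frac{205 \sqrt{3781}}{19}}$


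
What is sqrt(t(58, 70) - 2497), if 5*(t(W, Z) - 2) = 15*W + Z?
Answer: I*sqrt(2307) ≈ 48.031*I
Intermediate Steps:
t(W, Z) = 2 + 3*W + Z/5 (t(W, Z) = 2 + (15*W + Z)/5 = 2 + (Z + 15*W)/5 = 2 + (3*W + Z/5) = 2 + 3*W + Z/5)
sqrt(t(58, 70) - 2497) = sqrt((2 + 3*58 + (1/5)*70) - 2497) = sqrt((2 + 174 + 14) - 2497) = sqrt(190 - 2497) = sqrt(-2307) = I*sqrt(2307)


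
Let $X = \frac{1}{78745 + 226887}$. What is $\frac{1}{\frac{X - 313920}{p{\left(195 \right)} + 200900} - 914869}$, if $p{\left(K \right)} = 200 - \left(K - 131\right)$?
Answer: $- \frac{61443034752}{56212423704524927} \approx -1.0931 \cdot 10^{-6}$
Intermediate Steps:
$X = \frac{1}{305632} \approx 3.2719 \cdot 10^{-6}$
$p{\left(K \right)} = 331 - K$ ($p{\left(K \right)} = 200 - \left(-131 + K\right) = 331 - K$)
$\frac{1}{\frac{X - 313920}{p{\left(195 \right)} + 200900} - 914869} = \frac{1}{\frac{\frac{1}{305632} - 313920}{\left(331 - 195\right) + 200900} - 914869} = \frac{1}{- \frac{95943997439}{305632 \left(\left(331 - 195\right) + 200900\right)} - 914869} = \frac{1}{- \frac{95943997439}{305632 \left(136 + 200900\right)} - 914869} = \frac{1}{- \frac{95943997439}{305632 \cdot 201036} - 914869} = \frac{1}{\left(- \frac{95943997439}{305632}\right) \frac{1}{201036} - 914869} = \frac{1}{- \frac{95943997439}{61443034752} - 914869} = \frac{1}{- \frac{56212423704524927}{61443034752}} = - \frac{61443034752}{56212423704524927}$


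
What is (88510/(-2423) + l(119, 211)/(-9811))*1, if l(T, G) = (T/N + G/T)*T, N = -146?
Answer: -126822585895/3470719738 ≈ -36.541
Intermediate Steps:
l(T, G) = T*(-T/146 + G/T) (l(T, G) = (T/(-146) + G/T)*T = (T*(-1/146) + G/T)*T = (-T/146 + G/T)*T = T*(-T/146 + G/T))
(88510/(-2423) + l(119, 211)/(-9811))*1 = (88510/(-2423) + (211 - 1/146*119²)/(-9811))*1 = (88510*(-1/2423) + (211 - 1/146*14161)*(-1/9811))*1 = (-88510/2423 + (211 - 14161/146)*(-1/9811))*1 = (-88510/2423 + (16645/146)*(-1/9811))*1 = (-88510/2423 - 16645/1432406)*1 = -126822585895/3470719738*1 = -126822585895/3470719738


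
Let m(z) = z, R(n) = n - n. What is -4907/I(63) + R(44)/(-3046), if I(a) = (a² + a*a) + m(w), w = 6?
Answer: -4907/7944 ≈ -0.61770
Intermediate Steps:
R(n) = 0
I(a) = 6 + 2*a² (I(a) = (a² + a*a) + 6 = (a² + a²) + 6 = 2*a² + 6 = 6 + 2*a²)
-4907/I(63) + R(44)/(-3046) = -4907/(6 + 2*63²) + 0/(-3046) = -4907/(6 + 2*3969) + 0*(-1/3046) = -4907/(6 + 7938) + 0 = -4907/7944 + 0 = -4907/7944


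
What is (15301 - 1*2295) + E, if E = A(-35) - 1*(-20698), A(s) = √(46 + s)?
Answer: 33704 + √11 ≈ 33707.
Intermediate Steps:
E = 20698 + √11 (E = √(46 - 35) - 1*(-20698) = √11 + 20698 = 20698 + √11 ≈ 20701.)
(15301 - 1*2295) + E = (15301 - 1*2295) + (20698 + √11) = (15301 - 2295) + (20698 + √11) = 13006 + (20698 + √11) = 33704 + √11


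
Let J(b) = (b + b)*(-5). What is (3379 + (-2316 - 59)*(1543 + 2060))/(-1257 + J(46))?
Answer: 8553746/1717 ≈ 4981.8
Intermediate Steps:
J(b) = -10*b (J(b) = (2*b)*(-5) = -10*b)
(3379 + (-2316 - 59)*(1543 + 2060))/(-1257 + J(46)) = (3379 + (-2316 - 59)*(1543 + 2060))/(-1257 - 10*46) = (3379 - 2375*3603)/(-1257 - 460) = (3379 - 8557125)/(-1717) = -8553746*(-1/1717) = 8553746/1717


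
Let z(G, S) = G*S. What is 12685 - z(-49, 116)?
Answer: 18369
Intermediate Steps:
12685 - z(-49, 116) = 12685 - (-49)*116 = 12685 - 1*(-5684) = 12685 + 5684 = 18369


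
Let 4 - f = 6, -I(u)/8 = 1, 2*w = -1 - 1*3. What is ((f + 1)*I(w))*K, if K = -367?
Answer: -2936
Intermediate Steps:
w = -2 (w = (-1 - 1*3)/2 = (-1 - 3)/2 = (1/2)*(-4) = -2)
I(u) = -8 (I(u) = -8*1 = -8)
f = -2 (f = 4 - 1*6 = 4 - 6 = -2)
((f + 1)*I(w))*K = ((-2 + 1)*(-8))*(-367) = -1*(-8)*(-367) = 8*(-367) = -2936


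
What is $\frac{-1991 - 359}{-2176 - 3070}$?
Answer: $\frac{1175}{2623} \approx 0.44796$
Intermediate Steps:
$\frac{-1991 - 359}{-2176 - 3070} = - \frac{2350}{-5246} = \left(-2350\right) \left(- \frac{1}{5246}\right) = \frac{1175}{2623}$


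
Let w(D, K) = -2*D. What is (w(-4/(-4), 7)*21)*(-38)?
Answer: 1596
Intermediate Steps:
(w(-4/(-4), 7)*21)*(-38) = (-(-8)/(-4)*21)*(-38) = (-(-8)*(-1)/4*21)*(-38) = (-2*1*21)*(-38) = -2*21*(-38) = -42*(-38) = 1596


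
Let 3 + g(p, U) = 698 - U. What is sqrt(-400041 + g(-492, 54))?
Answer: 10*I*sqrt(3994) ≈ 631.98*I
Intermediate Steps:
g(p, U) = 695 - U (g(p, U) = -3 + (698 - U) = 695 - U)
sqrt(-400041 + g(-492, 54)) = sqrt(-400041 + (695 - 1*54)) = sqrt(-400041 + (695 - 54)) = sqrt(-400041 + 641) = sqrt(-399400) = 10*I*sqrt(3994)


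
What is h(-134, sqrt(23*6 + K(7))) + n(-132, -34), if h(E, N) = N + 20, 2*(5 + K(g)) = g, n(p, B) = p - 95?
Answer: -207 + sqrt(546)/2 ≈ -195.32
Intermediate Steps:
n(p, B) = -95 + p
K(g) = -5 + g/2
h(E, N) = 20 + N
h(-134, sqrt(23*6 + K(7))) + n(-132, -34) = (20 + sqrt(23*6 + (-5 + (1/2)*7))) + (-95 - 132) = (20 + sqrt(138 + (-5 + 7/2))) - 227 = (20 + sqrt(138 - 3/2)) - 227 = (20 + sqrt(273/2)) - 227 = (20 + sqrt(546)/2) - 227 = -207 + sqrt(546)/2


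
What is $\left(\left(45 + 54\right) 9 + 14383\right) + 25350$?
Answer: $40624$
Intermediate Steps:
$\left(\left(45 + 54\right) 9 + 14383\right) + 25350 = \left(99 \cdot 9 + 14383\right) + 25350 = \left(891 + 14383\right) + 25350 = 15274 + 25350 = 40624$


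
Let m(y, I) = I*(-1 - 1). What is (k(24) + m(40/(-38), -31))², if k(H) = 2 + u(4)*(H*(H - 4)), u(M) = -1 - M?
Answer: 5456896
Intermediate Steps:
k(H) = 2 - 5*H*(-4 + H) (k(H) = 2 + (-1 - 1*4)*(H*(H - 4)) = 2 + (-1 - 4)*(H*(-4 + H)) = 2 - 5*H*(-4 + H))
m(y, I) = -2*I (m(y, I) = I*(-2) = -2*I)
(k(24) + m(40/(-38), -31))² = ((2 - 5*24² + 20*24) - 2*(-31))² = ((2 - 5*576 + 480) + 62)² = ((2 - 2880 + 480) + 62)² = (-2398 + 62)² = (-2336)² = 5456896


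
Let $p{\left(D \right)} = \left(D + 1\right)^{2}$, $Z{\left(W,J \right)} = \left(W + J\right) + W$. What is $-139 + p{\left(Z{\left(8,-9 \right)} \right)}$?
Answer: $-75$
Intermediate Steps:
$Z{\left(W,J \right)} = J + 2 W$ ($Z{\left(W,J \right)} = \left(J + W\right) + W = J + 2 W$)
$p{\left(D \right)} = \left(1 + D\right)^{2}$
$-139 + p{\left(Z{\left(8,-9 \right)} \right)} = -139 + \left(1 + \left(-9 + 2 \cdot 8\right)\right)^{2} = -139 + \left(1 + \left(-9 + 16\right)\right)^{2} = -139 + \left(1 + 7\right)^{2} = -139 + 8^{2} = -139 + 64 = -75$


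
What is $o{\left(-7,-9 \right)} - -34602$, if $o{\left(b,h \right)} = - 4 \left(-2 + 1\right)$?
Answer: $34606$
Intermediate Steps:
$o{\left(b,h \right)} = 4$ ($o{\left(b,h \right)} = \left(-4\right) \left(-1\right) = 4$)
$o{\left(-7,-9 \right)} - -34602 = 4 - -34602 = 4 + 34602 = 34606$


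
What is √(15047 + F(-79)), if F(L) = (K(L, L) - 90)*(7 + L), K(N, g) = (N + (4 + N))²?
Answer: 5*I*√67441 ≈ 1298.5*I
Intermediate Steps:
K(N, g) = (4 + 2*N)²
F(L) = (-90 + 4*(2 + L)²)*(7 + L) (F(L) = (4*(2 + L)² - 90)*(7 + L) = (-90 + 4*(2 + L)²)*(7 + L))
√(15047 + F(-79)) = √(15047 + (-518 + 4*(-79)³ + 38*(-79) + 44*(-79)²)) = √(15047 + (-518 + 4*(-493039) - 3002 + 44*6241)) = √(15047 + (-518 - 1972156 - 3002 + 274604)) = √(15047 - 1701072) = √(-1686025) = 5*I*√67441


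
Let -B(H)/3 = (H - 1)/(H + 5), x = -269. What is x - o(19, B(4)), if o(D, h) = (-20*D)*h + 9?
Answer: -658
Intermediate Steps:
B(H) = -3*(-1 + H)/(5 + H) (B(H) = -3*(H - 1)/(H + 5) = -3*(-1 + H)/(5 + H))
o(D, h) = 9 - 20*D*h (o(D, h) = -20*D*h + 9 = 9 - 20*D*h)
x - o(19, B(4)) = -269 - (9 - 20*19*3*(1 - 1*4)/(5 + 4)) = -269 - (9 - 20*19*3*(1 - 4)/9) = -269 - (9 - 20*19*3*(⅑)*(-3)) = -269 - (9 - 20*19*(-1)) = -269 - (9 + 380) = -269 - 1*389 = -269 - 389 = -658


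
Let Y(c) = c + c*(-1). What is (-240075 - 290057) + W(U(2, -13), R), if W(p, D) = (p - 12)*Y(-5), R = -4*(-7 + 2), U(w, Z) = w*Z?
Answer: -530132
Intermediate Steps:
U(w, Z) = Z*w
Y(c) = 0 (Y(c) = c - c = 0)
R = 20 (R = -4*(-5) = 20)
W(p, D) = 0 (W(p, D) = (p - 12)*0 = (-12 + p)*0 = 0)
(-240075 - 290057) + W(U(2, -13), R) = (-240075 - 290057) + 0 = -530132 + 0 = -530132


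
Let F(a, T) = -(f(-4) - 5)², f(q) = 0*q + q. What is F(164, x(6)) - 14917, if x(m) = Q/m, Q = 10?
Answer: -14998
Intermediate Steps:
x(m) = 10/m
f(q) = q (f(q) = 0 + q = q)
F(a, T) = -81 (F(a, T) = -(-4 - 5)² = -1*(-9)² = -1*81 = -81)
F(164, x(6)) - 14917 = -81 - 14917 = -14998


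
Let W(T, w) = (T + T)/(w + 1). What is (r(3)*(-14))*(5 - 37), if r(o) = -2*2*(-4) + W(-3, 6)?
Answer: 6784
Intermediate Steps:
W(T, w) = 2*T/(1 + w) (W(T, w) = (2*T)/(1 + w) = 2*T/(1 + w))
r(o) = 106/7 (r(o) = -2*2*(-4) + 2*(-3)/(1 + 6) = -4*(-4) + 2*(-3)/7 = 16 + 2*(-3)*(⅐) = 16 - 6/7 = 106/7)
(r(3)*(-14))*(5 - 37) = ((106/7)*(-14))*(5 - 37) = -212*(-32) = 6784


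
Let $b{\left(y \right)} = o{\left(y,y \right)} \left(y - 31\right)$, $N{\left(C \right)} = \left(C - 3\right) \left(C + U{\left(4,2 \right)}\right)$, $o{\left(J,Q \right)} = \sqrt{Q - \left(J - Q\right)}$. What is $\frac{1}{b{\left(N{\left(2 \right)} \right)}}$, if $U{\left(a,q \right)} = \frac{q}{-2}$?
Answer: $\frac{i}{32} \approx 0.03125 i$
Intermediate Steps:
$o{\left(J,Q \right)} = \sqrt{- J + 2 Q}$
$U{\left(a,q \right)} = - \frac{q}{2}$ ($U{\left(a,q \right)} = q \left(- \frac{1}{2}\right) = - \frac{q}{2}$)
$N{\left(C \right)} = \left(-1 + C\right) \left(-3 + C\right)$ ($N{\left(C \right)} = \left(C - 3\right) \left(C - 1\right) = \left(-3 + C\right) \left(C - 1\right) = \left(-3 + C\right) \left(-1 + C\right) = \left(-1 + C\right) \left(-3 + C\right)$)
$b{\left(y \right)} = \sqrt{y} \left(-31 + y\right)$ ($b{\left(y \right)} = \sqrt{- y + 2 y} \left(y - 31\right) = \sqrt{y} \left(-31 + y\right)$)
$\frac{1}{b{\left(N{\left(2 \right)} \right)}} = \frac{1}{\sqrt{3 + 2^{2} - 8} \left(-31 + \left(3 + 2^{2} - 8\right)\right)} = \frac{1}{\sqrt{3 + 4 - 8} \left(-31 + \left(3 + 4 - 8\right)\right)} = \frac{1}{\sqrt{-1} \left(-31 - 1\right)} = \frac{1}{i \left(-32\right)} = \frac{1}{\left(-32\right) i} = \frac{i}{32}$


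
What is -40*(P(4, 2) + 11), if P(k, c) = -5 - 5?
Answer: -40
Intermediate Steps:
P(k, c) = -10
-40*(P(4, 2) + 11) = -40*(-10 + 11) = -40*1 = -40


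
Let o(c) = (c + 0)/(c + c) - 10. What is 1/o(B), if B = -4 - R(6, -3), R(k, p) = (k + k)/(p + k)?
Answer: -2/19 ≈ -0.10526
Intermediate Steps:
R(k, p) = 2*k/(k + p) (R(k, p) = (2*k)/(k + p) = 2*k/(k + p))
B = -8 (B = -4 - 2*6/(6 - 3) = -4 - 2*6/3 = -4 - 1*4 = -4 - 4 = -8)
o(c) = -19/2 (o(c) = c/((2*c)) - 10 = c*(1/(2*c)) - 10 = ½ - 10 = -19/2)
1/o(B) = 1/(-19/2) = -2/19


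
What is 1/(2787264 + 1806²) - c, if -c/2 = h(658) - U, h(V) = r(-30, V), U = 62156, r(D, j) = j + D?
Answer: -744353438399/6048900 ≈ -1.2306e+5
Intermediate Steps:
r(D, j) = D + j
h(V) = -30 + V
c = 123056 (c = -2*((-30 + 658) - 1*62156) = -2*(628 - 62156) = -2*(-61528) = 123056)
1/(2787264 + 1806²) - c = 1/(2787264 + 1806²) - 1*123056 = 1/(2787264 + 3261636) - 123056 = 1/6048900 - 123056 = -744353438399/6048900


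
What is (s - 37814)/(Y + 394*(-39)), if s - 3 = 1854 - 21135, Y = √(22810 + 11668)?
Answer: 438637836/118039739 + 28546*√34478/118039739 ≈ 3.7609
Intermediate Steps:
Y = √34478 ≈ 185.68
s = -19278 (s = 3 + (1854 - 21135) = 3 - 19281 = -19278)
(s - 37814)/(Y + 394*(-39)) = (-19278 - 37814)/(√34478 + 394*(-39)) = -57092/(√34478 - 15366) = -57092/(-15366 + √34478)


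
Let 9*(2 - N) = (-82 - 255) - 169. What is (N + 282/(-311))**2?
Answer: 25736501476/7834401 ≈ 3285.1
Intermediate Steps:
N = 524/9 (N = 2 - ((-82 - 255) - 169)/9 = 2 - (-337 - 169)/9 = 2 - 1/9*(-506) = 2 + 506/9 = 524/9 ≈ 58.222)
(N + 282/(-311))**2 = (524/9 + 282/(-311))**2 = (524/9 + 282*(-1/311))**2 = (524/9 - 282/311)**2 = (160426/2799)**2 = 25736501476/7834401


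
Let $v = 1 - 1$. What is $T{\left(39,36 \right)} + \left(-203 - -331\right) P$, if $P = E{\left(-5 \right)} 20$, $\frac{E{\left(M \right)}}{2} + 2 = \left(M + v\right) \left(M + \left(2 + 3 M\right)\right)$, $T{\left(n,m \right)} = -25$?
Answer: $450535$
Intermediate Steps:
$v = 0$ ($v = 1 - 1 = 0$)
$E{\left(M \right)} = -4 + 2 M \left(2 + 4 M\right)$ ($E{\left(M \right)} = -4 + 2 \left(M + 0\right) \left(M + \left(2 + 3 M\right)\right) = -4 + 2 M \left(2 + 4 M\right)$)
$P = 3520$ ($P = \left(-4 + 4 \left(-5\right) + 8 \left(-5\right)^{2}\right) 20 = \left(-4 - 20 + 8 \cdot 25\right) 20 = \left(-4 - 20 + 200\right) 20 = 176 \cdot 20 = 3520$)
$T{\left(39,36 \right)} + \left(-203 - -331\right) P = -25 + \left(-203 - -331\right) 3520 = -25 + \left(-203 + 331\right) 3520 = -25 + 128 \cdot 3520 = -25 + 450560 = 450535$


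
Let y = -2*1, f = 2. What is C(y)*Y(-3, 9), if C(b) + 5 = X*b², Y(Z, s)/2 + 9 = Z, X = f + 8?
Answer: -840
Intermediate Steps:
X = 10 (X = 2 + 8 = 10)
Y(Z, s) = -18 + 2*Z
y = -2
C(b) = -5 + 10*b²
C(y)*Y(-3, 9) = (-5 + 10*(-2)²)*(-18 + 2*(-3)) = (-5 + 10*4)*(-18 - 6) = (-5 + 40)*(-24) = 35*(-24) = -840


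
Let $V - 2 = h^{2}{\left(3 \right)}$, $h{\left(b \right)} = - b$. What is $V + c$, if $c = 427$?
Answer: $438$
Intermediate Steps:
$V = 11$ ($V = 2 + \left(\left(-1\right) 3\right)^{2} = 2 + \left(-3\right)^{2} = 2 + 9 = 11$)
$V + c = 11 + 427 = 438$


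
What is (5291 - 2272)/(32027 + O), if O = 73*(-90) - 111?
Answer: 3019/25346 ≈ 0.11911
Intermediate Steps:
O = -6681 (O = -6570 - 111 = -6681)
(5291 - 2272)/(32027 + O) = (5291 - 2272)/(32027 - 6681) = 3019/25346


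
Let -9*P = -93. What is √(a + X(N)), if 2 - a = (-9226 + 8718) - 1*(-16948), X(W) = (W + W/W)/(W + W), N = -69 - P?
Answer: I*√931086107/238 ≈ 128.21*I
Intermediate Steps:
P = 31/3 (P = -⅑*(-93) = 31/3 ≈ 10.333)
N = -238/3 (N = -69 - 1*31/3 = -69 - 31/3 = -238/3 ≈ -79.333)
X(W) = (1 + W)/(2*W) (X(W) = (W + 1)/((2*W)) = (1 + W)*(1/(2*W)) = (1 + W)/(2*W))
a = -16438 (a = 2 - ((-9226 + 8718) - 1*(-16948)) = 2 - (-508 + 16948) = 2 - 1*16440 = 2 - 16440 = -16438)
√(a + X(N)) = √(-16438 + (1 - 238/3)/(2*(-238/3))) = √(-16438 + (½)*(-3/238)*(-235/3)) = √(-16438 + 235/476) = √(-7824253/476) = I*√931086107/238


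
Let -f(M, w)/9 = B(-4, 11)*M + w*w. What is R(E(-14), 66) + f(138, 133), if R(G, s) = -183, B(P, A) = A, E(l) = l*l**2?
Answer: -173046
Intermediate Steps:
E(l) = l**3
f(M, w) = -99*M - 9*w**2 (f(M, w) = -9*(11*M + w*w) = -9*(11*M + w**2) = -9*(w**2 + 11*M) = -99*M - 9*w**2)
R(E(-14), 66) + f(138, 133) = -183 + (-99*138 - 9*133**2) = -183 + (-13662 - 9*17689) = -183 + (-13662 - 159201) = -183 - 172863 = -173046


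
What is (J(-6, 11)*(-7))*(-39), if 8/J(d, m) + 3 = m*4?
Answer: 2184/41 ≈ 53.268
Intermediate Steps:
J(d, m) = 8/(-3 + 4*m) (J(d, m) = 8/(-3 + m*4) = 8/(-3 + 4*m))
(J(-6, 11)*(-7))*(-39) = ((8/(-3 + 4*11))*(-7))*(-39) = ((8/(-3 + 44))*(-7))*(-39) = ((8/41)*(-7))*(-39) = -56/41*(-39) = 2184/41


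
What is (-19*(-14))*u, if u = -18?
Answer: -4788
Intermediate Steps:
(-19*(-14))*u = -19*(-14)*(-18) = 266*(-18) = -4788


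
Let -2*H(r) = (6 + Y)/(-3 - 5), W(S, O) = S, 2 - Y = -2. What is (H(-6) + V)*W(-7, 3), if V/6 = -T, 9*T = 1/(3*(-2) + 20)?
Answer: -97/24 ≈ -4.0417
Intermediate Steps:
Y = 4 (Y = 2 - 1*(-2) = 2 + 2 = 4)
T = 1/126 (T = 1/(9*(3*(-2) + 20)) = 1/(9*(-6 + 20)) = (⅑)/14 = (⅑)*(1/14) = 1/126 ≈ 0.0079365)
H(r) = 5/8 (H(r) = -(6 + 4)/(2*(-3 - 5)) = -5/(-8) = -5*(-1)/8 = -½*(-5/4) = 5/8)
V = -1/21 (V = 6*(-1*1/126) = 6*(-1/126) = -1/21 ≈ -0.047619)
(H(-6) + V)*W(-7, 3) = (5/8 - 1/21)*(-7) = (97/168)*(-7) = -97/24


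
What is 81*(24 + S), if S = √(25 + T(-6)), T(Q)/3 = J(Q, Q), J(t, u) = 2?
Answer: 1944 + 81*√31 ≈ 2395.0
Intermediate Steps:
T(Q) = 6 (T(Q) = 3*2 = 6)
S = √31 (S = √(25 + 6) = √31 ≈ 5.5678)
81*(24 + S) = 81*(24 + √31) = 1944 + 81*√31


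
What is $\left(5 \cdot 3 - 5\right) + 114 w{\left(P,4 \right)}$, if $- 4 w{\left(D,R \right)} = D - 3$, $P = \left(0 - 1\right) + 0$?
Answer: $124$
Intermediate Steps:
$P = -1$ ($P = -1 + 0 = -1$)
$w{\left(D,R \right)} = \frac{3}{4} - \frac{D}{4}$ ($w{\left(D,R \right)} = - \frac{D - 3}{4} = - \frac{-3 + D}{4} = \frac{3}{4} - \frac{D}{4}$)
$\left(5 \cdot 3 - 5\right) + 114 w{\left(P,4 \right)} = \left(5 \cdot 3 - 5\right) + 114 \left(\frac{3}{4} - - \frac{1}{4}\right) = \left(15 - 5\right) + 114 \left(\frac{3}{4} + \frac{1}{4}\right) = 10 + 114 \cdot 1 = 10 + 114 = 124$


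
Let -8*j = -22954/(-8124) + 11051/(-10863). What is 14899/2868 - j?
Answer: 152450891489/28122655824 ≈ 5.4209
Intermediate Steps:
j = -26595163/117668016 (j = -(-22954/(-8124) + 11051/(-10863))/8 = -(-22954*(-1/8124) + 11051*(-1/10863))/8 = -(11477/4062 - 11051/10863)/8 = -⅛*26595163/14708502 = -26595163/117668016 ≈ -0.22602)
14899/2868 - j = 14899/2868 - 1*(-26595163/117668016) = 14899*(1/2868) + 26595163/117668016 = 14899/2868 + 26595163/117668016 = 152450891489/28122655824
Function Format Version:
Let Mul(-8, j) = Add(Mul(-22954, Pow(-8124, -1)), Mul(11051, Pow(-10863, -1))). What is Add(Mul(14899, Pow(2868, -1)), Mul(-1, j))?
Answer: Rational(152450891489, 28122655824) ≈ 5.4209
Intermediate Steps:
j = Rational(-26595163, 117668016) (j = Mul(Rational(-1, 8), Add(Mul(-22954, Pow(-8124, -1)), Mul(11051, Pow(-10863, -1)))) = Mul(Rational(-1, 8), Add(Mul(-22954, Rational(-1, 8124)), Mul(11051, Rational(-1, 10863)))) = Mul(Rational(-1, 8), Add(Rational(11477, 4062), Rational(-11051, 10863))) = Mul(Rational(-1, 8), Rational(26595163, 14708502)) = Rational(-26595163, 117668016) ≈ -0.22602)
Add(Mul(14899, Pow(2868, -1)), Mul(-1, j)) = Add(Mul(14899, Pow(2868, -1)), Mul(-1, Rational(-26595163, 117668016))) = Add(Mul(14899, Rational(1, 2868)), Rational(26595163, 117668016)) = Add(Rational(14899, 2868), Rational(26595163, 117668016)) = Rational(152450891489, 28122655824)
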